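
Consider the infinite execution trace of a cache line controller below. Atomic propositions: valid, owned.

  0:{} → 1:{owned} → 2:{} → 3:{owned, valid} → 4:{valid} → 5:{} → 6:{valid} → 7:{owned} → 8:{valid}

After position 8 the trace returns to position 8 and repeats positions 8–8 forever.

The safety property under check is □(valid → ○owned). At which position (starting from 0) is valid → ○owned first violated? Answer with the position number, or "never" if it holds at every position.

3

Check valid → ○owned at each position in order: 0 ✓, 1 ✓, 2 ✓.
At position 3 the labels are {owned, valid} and the next position 4 has {valid}, so valid → ○owned is false there. This is the first violation.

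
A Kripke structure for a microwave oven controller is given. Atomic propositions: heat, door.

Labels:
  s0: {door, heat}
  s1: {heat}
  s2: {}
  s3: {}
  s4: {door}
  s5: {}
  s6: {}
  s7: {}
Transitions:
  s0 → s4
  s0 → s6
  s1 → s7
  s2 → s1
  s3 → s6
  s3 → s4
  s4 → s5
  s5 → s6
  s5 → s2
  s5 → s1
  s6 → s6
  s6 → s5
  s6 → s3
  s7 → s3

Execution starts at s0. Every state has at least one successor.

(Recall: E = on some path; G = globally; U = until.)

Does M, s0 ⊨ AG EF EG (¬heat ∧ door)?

States satisfying EF EG (¬heat ∧ door): ∅.
States satisfying AG EF EG (¬heat ∧ door): ∅.
s0 is reachable from s0 and violates EF EG (¬heat ∧ door), so AG fails at s0.
s0 ∉ Sat(AG EF EG (¬heat ∧ door)).

Violated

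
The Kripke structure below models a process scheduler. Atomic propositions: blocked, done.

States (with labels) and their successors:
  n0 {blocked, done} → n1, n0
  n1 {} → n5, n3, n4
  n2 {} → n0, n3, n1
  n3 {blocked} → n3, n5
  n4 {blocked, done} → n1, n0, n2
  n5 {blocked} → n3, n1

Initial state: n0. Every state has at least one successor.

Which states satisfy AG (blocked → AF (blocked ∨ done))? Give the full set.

States satisfying blocked → AF (blocked ∨ done): {n0, n1, n2, n3, n4, n5}.
States satisfying AG (blocked → AF (blocked ∨ done)): {n0, n1, n2, n3, n4, n5}.

{n0, n1, n2, n3, n4, n5}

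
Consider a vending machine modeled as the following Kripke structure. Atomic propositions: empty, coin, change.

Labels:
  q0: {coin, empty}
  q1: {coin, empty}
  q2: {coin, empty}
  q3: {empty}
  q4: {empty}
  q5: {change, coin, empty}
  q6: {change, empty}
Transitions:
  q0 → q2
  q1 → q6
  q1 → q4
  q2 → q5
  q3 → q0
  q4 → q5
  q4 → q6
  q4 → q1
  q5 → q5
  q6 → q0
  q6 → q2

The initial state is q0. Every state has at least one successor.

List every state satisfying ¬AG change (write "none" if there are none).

States satisfying change: {q5, q6}.
States satisfying AG change: {q5}.
States satisfying ¬AG change: {q0, q1, q2, q3, q4, q6}.

{q0, q1, q2, q3, q4, q6}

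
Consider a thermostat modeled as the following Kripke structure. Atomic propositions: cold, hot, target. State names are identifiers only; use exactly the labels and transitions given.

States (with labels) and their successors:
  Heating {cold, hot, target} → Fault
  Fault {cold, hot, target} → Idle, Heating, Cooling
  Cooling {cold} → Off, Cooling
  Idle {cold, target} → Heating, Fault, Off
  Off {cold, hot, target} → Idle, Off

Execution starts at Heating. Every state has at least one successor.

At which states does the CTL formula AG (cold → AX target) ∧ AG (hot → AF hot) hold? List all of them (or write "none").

none

States satisfying cold → AX target: {Heating, Idle, Off}.
States satisfying AG (cold → AX target): ∅.
States satisfying hot → AF hot: {Heating, Fault, Cooling, Idle, Off}.
States satisfying AG (hot → AF hot): {Heating, Fault, Cooling, Idle, Off}.
States satisfying AG (cold → AX target) ∧ AG (hot → AF hot): ∅.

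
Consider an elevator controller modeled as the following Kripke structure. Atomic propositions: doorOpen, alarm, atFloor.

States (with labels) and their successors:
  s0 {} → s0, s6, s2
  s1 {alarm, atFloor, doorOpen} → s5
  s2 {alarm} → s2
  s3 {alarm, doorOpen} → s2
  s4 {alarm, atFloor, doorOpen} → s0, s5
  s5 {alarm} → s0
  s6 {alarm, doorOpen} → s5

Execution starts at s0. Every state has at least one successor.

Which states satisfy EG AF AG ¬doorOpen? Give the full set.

States satisfying AF AG ¬doorOpen: {s2, s3}.
States satisfying EG AF AG ¬doorOpen: {s2, s3}.

{s2, s3}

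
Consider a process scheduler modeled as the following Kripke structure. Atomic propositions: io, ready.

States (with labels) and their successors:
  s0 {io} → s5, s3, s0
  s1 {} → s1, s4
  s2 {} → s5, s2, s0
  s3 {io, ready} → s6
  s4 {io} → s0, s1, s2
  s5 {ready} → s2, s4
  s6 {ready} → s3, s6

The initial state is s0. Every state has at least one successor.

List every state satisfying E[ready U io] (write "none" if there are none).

States satisfying ready: {s3, s5, s6}.
States satisfying io: {s0, s3, s4}.
States satisfying E[ready U io]: {s0, s3, s4, s5, s6}.

{s0, s3, s4, s5, s6}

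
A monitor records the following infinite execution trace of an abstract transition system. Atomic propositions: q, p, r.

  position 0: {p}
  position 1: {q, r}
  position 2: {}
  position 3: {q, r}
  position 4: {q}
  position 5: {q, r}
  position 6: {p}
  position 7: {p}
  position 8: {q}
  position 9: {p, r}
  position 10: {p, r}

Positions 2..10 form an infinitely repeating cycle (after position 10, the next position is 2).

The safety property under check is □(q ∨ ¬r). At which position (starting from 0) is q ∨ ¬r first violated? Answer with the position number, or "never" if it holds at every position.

Check q ∨ ¬r at each position in order: 0 ✓, 1 ✓, 2 ✓, 3 ✓, 4 ✓, 5 ✓, 6 ✓, 7 ✓, 8 ✓.
At position 9 the labels are {p, r}, so q ∨ ¬r is false there. This is the first violation.

9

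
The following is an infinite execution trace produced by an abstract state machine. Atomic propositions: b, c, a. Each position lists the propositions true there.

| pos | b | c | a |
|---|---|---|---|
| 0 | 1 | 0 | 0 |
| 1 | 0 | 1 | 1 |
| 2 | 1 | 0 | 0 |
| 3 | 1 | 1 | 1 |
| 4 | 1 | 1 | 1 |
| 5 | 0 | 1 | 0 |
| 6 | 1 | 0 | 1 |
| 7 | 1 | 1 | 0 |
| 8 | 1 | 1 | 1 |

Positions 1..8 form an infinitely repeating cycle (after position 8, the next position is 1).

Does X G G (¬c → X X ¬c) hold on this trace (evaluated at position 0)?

The position after 0 is 1; G G (¬c → X X ¬c) is false there.

Violated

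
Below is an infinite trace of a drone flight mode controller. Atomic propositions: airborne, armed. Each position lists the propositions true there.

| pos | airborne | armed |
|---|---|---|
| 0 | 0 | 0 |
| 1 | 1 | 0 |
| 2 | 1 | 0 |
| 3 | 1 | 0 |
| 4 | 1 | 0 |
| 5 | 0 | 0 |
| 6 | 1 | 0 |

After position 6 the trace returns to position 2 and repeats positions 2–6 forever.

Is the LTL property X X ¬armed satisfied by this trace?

Yes

The position after 0 is 1; X ¬armed is true there.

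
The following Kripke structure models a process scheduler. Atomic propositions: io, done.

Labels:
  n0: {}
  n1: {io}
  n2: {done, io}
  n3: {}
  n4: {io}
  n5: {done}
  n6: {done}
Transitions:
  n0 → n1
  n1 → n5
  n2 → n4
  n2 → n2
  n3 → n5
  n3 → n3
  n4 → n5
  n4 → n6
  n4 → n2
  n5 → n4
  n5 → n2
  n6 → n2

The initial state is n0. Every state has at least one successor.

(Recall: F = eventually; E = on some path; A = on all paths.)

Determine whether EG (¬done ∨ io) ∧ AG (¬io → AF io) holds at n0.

No

States satisfying ¬done ∨ io: {n0, n1, n2, n3, n4}.
States satisfying EG (¬done ∨ io): {n2, n3, n4}.
States satisfying ¬io → AF io: {n0, n1, n2, n4, n5, n6}.
States satisfying AG (¬io → AF io): {n0, n1, n2, n4, n5, n6}.
States satisfying EG (¬done ∨ io) ∧ AG (¬io → AF io): {n2, n4}.
n0 ∉ Sat(EG (¬done ∨ io) ∧ AG (¬io → AF io)).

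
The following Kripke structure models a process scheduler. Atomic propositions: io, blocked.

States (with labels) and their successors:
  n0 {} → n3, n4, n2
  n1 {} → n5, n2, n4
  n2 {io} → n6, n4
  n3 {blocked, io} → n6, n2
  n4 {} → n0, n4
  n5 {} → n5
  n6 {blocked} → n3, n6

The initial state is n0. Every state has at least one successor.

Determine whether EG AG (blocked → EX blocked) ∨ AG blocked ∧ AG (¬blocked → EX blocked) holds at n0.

Yes

States satisfying AG (blocked → EX blocked): {n0, n1, n2, n3, n4, n5, n6}.
States satisfying EG AG (blocked → EX blocked): {n0, n1, n2, n3, n4, n5, n6}.
States satisfying blocked: {n3, n6}.
States satisfying AG blocked: ∅.
States satisfying ¬blocked → EX blocked: {n0, n2, n3, n6}.
States satisfying AG (¬blocked → EX blocked): ∅.
States satisfying AG blocked ∧ AG (¬blocked → EX blocked): ∅.
States satisfying EG AG (blocked → EX blocked) ∨ AG blocked ∧ AG (¬blocked → EX blocked): {n0, n1, n2, n3, n4, n5, n6}.
n0 ∈ Sat(EG AG (blocked → EX blocked) ∨ AG blocked ∧ AG (¬blocked → EX blocked)).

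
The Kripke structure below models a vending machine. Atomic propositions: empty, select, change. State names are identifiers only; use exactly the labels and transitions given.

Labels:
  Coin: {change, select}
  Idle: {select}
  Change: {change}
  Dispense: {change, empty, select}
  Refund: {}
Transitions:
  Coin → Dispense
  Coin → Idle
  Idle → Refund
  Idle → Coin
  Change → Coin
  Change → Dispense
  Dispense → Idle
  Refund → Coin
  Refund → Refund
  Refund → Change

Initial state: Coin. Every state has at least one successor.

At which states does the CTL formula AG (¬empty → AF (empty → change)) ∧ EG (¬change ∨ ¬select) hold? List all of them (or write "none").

States satisfying ¬empty → AF (empty → change): {Coin, Idle, Change, Dispense, Refund}.
States satisfying AG (¬empty → AF (empty → change)): {Coin, Idle, Change, Dispense, Refund}.
States satisfying ¬change ∨ ¬select: {Idle, Change, Refund}.
States satisfying EG (¬change ∨ ¬select): {Idle, Refund}.
States satisfying AG (¬empty → AF (empty → change)) ∧ EG (¬change ∨ ¬select): {Idle, Refund}.

{Idle, Refund}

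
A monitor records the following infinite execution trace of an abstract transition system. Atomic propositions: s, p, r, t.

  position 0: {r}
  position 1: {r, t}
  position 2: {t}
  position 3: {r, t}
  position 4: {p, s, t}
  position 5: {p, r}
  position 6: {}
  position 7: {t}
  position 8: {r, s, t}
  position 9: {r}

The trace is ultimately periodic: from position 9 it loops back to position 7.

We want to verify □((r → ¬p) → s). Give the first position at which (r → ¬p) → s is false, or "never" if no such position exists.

At position 0 the labels are {r}, so (r → ¬p) → s is false there. This is the first violation.

0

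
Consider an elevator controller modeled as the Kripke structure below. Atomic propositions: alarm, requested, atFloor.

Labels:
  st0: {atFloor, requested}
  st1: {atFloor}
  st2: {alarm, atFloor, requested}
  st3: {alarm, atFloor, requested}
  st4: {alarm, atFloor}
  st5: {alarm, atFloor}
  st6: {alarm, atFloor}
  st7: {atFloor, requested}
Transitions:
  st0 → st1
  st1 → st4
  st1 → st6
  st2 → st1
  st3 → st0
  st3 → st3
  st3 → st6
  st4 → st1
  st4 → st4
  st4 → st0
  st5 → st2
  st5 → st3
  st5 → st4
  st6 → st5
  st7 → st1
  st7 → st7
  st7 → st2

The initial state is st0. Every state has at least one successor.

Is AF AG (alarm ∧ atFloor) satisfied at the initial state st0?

States satisfying AG (alarm ∧ atFloor): ∅.
States satisfying AF AG (alarm ∧ atFloor): ∅.
There is a path from st0 along which AG (alarm ∧ atFloor) never holds.
st0 ∉ Sat(AF AG (alarm ∧ atFloor)).

No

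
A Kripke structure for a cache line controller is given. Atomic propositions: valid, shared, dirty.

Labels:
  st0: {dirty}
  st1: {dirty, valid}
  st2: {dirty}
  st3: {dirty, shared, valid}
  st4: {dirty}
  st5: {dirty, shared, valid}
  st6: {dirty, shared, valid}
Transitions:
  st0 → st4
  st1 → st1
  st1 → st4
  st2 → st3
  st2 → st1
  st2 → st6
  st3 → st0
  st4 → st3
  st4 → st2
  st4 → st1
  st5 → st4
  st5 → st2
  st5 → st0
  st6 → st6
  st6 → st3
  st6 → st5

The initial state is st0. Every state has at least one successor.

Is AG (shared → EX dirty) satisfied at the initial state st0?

Holds

States satisfying shared → EX dirty: {st0, st1, st2, st3, st4, st5, st6}.
States satisfying AG (shared → EX dirty): {st0, st1, st2, st3, st4, st5, st6}.
Every state reachable from st0 satisfies shared → EX dirty.
st0 ∈ Sat(AG (shared → EX dirty)).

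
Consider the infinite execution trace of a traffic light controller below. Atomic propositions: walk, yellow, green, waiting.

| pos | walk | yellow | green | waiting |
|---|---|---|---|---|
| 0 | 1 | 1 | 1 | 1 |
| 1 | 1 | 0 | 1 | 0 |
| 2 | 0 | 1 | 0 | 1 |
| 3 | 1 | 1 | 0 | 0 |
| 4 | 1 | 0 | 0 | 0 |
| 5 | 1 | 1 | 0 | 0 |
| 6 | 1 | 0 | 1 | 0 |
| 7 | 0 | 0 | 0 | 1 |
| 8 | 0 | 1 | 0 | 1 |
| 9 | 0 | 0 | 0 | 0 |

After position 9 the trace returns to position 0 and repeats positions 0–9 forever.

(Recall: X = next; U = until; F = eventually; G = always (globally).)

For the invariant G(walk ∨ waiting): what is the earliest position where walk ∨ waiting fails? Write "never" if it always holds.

Check walk ∨ waiting at each position in order: 0 ✓, 1 ✓, 2 ✓, 3 ✓, 4 ✓, 5 ✓, 6 ✓, 7 ✓, 8 ✓.
At position 9 the labels are {}, so walk ∨ waiting is false there. This is the first violation.

9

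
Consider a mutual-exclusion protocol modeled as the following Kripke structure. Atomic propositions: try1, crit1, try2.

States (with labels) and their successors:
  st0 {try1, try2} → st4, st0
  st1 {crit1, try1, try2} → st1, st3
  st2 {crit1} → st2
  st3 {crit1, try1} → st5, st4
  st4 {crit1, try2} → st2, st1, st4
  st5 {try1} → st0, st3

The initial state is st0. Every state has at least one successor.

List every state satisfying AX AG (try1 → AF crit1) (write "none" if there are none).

{st2}

States satisfying AG (try1 → AF crit1): {st2}.
States satisfying AX AG (try1 → AF crit1): {st2}.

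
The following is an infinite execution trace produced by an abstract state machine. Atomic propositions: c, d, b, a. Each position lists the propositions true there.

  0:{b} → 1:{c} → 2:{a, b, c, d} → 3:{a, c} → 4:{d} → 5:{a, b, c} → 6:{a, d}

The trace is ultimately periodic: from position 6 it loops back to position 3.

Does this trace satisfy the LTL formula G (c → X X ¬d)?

Does not hold

c → X X ¬d must hold at every position from 0 onward. It fails at position 2, so G (c → X X ¬d) is false.
Positions where c holds: 1, 2, 3, 5.
Check X X ¬d at each: 1→ok, 2→fails, 3→ok, 5→ok.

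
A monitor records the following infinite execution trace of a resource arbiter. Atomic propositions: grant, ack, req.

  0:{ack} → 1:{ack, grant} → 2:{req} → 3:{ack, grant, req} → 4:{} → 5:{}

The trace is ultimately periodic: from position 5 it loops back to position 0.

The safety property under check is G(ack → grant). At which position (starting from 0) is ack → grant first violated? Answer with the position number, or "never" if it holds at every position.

At position 0 the labels are {ack}, so ack → grant is false there. This is the first violation.

0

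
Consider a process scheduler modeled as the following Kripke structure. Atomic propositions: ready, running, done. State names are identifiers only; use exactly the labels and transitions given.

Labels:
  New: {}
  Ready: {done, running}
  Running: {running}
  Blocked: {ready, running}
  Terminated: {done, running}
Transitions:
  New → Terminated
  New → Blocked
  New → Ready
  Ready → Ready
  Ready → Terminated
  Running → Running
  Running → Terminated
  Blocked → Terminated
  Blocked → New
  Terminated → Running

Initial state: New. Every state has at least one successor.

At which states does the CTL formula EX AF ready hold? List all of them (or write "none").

States satisfying AF ready: {Blocked}.
States satisfying EX AF ready: {New}.

{New}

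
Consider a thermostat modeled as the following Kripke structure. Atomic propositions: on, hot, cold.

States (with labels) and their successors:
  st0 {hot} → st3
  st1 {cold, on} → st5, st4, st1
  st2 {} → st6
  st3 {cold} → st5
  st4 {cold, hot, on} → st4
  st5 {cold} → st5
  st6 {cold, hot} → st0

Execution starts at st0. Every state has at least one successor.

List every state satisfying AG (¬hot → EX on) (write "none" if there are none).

States satisfying ¬hot → EX on: {st0, st1, st4, st6}.
States satisfying AG (¬hot → EX on): {st4}.

{st4}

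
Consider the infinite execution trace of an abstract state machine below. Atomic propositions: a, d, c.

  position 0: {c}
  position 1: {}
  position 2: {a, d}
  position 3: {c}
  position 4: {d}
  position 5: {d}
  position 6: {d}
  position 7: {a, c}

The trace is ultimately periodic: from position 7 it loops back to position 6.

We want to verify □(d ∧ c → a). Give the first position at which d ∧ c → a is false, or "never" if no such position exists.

never

d ∧ c → a holds at every position 0..7, and those are all the positions the trace ever visits, so the invariant □(d ∧ c → a) is never violated.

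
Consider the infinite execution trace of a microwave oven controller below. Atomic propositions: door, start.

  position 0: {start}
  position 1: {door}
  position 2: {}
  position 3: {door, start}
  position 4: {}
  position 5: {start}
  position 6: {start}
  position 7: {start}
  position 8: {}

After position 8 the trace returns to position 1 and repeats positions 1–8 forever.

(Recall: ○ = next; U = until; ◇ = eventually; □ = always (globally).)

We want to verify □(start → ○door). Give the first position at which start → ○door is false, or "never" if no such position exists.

3

Check start → ○door at each position in order: 0 ✓, 1 ✓, 2 ✓.
At position 3 the labels are {door, start} and the next position 4 has {}, so start → ○door is false there. This is the first violation.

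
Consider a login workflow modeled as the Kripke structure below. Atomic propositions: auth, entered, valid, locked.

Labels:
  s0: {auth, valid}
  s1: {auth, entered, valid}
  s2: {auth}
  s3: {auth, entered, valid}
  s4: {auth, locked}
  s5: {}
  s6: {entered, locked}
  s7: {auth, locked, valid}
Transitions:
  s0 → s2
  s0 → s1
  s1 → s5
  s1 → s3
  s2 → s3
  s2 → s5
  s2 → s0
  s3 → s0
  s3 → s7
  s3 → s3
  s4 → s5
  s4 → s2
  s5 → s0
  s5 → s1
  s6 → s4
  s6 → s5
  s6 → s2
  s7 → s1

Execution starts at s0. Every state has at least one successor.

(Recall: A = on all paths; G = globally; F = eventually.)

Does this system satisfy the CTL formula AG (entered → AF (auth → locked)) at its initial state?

No

States satisfying entered → AF (auth → locked): {s0, s2, s4, s5, s6, s7}.
States satisfying AG (entered → AF (auth → locked)): ∅.
s1 is reachable from s0 and violates entered → AF (auth → locked), so AG fails at s0.
s0 ∉ Sat(AG (entered → AF (auth → locked))).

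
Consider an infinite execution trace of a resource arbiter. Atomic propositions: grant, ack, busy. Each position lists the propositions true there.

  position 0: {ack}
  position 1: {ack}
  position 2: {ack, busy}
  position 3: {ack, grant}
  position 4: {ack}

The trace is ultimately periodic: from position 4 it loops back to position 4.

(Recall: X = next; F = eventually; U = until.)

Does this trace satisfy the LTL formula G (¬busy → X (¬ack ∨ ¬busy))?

Violated

¬busy → X (¬ack ∨ ¬busy) must hold at every position from 0 onward. It fails at position 1, so G (¬busy → X (¬ack ∨ ¬busy)) is false.
Positions where ¬busy holds: 0, 1, 3, 4.
Check X (¬ack ∨ ¬busy) at each: 0→ok, 1→fails, 3→ok, 4→ok.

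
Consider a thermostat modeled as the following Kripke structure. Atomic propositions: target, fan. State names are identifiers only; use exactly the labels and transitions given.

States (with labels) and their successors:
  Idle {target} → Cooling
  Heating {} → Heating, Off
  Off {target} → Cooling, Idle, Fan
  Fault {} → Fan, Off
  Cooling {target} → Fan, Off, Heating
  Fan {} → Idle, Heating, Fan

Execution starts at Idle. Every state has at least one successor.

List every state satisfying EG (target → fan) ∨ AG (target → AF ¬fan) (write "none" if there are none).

States satisfying target → fan: {Heating, Fault, Fan}.
States satisfying EG (target → fan): {Heating, Fault, Fan}.
States satisfying target → AF ¬fan: {Idle, Heating, Off, Fault, Cooling, Fan}.
States satisfying AG (target → AF ¬fan): {Idle, Heating, Off, Fault, Cooling, Fan}.
States satisfying EG (target → fan) ∨ AG (target → AF ¬fan): {Idle, Heating, Off, Fault, Cooling, Fan}.

{Idle, Heating, Off, Fault, Cooling, Fan}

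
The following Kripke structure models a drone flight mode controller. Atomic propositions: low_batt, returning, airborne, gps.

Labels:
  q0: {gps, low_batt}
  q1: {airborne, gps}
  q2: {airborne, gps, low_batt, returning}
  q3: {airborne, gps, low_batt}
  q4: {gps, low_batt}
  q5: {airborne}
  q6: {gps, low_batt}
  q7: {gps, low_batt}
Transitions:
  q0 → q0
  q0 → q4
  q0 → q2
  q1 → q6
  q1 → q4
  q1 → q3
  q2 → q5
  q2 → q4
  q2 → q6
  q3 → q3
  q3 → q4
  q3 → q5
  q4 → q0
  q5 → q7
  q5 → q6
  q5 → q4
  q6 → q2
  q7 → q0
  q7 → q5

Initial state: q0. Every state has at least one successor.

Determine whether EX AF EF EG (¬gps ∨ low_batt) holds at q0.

States satisfying AF EF EG (¬gps ∨ low_batt): {q0, q1, q2, q3, q4, q5, q6, q7}.
States satisfying EX AF EF EG (¬gps ∨ low_batt): {q0, q1, q2, q3, q4, q5, q6, q7}.
q0 ∈ Sat(EX AF EF EG (¬gps ∨ low_batt)).

Holds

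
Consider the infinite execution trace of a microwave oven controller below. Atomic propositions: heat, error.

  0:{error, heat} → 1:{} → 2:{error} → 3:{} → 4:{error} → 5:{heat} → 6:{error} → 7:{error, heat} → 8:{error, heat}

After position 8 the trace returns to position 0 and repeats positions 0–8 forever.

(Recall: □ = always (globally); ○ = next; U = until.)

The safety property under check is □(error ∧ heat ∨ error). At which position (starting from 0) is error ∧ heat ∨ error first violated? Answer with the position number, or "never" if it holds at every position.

Check error ∧ heat ∨ error at each position in order: 0 ✓.
At position 1 the labels are {}, so error ∧ heat ∨ error is false there. This is the first violation.

1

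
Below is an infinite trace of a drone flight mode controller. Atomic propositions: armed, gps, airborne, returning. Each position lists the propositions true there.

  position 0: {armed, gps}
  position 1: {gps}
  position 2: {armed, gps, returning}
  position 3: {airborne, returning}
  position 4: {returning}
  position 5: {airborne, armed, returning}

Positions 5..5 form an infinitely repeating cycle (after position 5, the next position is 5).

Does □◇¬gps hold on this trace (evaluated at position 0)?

◇¬gps holds at every position 0..5, and those are all positions ever visited, so □◇¬gps holds.

Holds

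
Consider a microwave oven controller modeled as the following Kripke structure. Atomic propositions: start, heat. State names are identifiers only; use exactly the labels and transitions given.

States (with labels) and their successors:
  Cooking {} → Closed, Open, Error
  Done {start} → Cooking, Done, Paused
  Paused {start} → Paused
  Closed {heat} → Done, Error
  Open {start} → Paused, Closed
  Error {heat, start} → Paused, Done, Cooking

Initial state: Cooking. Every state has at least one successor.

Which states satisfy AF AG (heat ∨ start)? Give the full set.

States satisfying AG (heat ∨ start): {Paused}.
States satisfying AF AG (heat ∨ start): {Paused}.

{Paused}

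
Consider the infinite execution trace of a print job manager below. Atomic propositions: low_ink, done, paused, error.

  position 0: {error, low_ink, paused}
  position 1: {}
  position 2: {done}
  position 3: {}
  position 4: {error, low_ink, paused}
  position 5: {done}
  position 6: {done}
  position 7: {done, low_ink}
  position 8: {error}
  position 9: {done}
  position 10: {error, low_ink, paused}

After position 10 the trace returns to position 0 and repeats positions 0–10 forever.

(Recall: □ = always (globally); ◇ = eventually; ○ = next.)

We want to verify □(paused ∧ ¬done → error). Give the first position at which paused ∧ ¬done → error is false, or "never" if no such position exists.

never

paused ∧ ¬done → error holds at every position 0..10, and those are all the positions the trace ever visits, so the invariant □(paused ∧ ¬done → error) is never violated.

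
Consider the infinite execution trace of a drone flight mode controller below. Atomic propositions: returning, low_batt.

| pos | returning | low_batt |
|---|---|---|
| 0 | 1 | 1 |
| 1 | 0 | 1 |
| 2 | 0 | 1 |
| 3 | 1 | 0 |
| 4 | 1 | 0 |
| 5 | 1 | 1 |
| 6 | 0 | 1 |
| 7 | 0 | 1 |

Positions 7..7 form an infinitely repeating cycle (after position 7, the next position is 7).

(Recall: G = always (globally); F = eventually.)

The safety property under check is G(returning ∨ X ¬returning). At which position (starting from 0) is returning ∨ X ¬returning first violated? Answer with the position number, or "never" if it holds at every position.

2

Check returning ∨ X ¬returning at each position in order: 0 ✓, 1 ✓.
At position 2 the labels are {low_batt} and the next position 3 has {returning}, so returning ∨ X ¬returning is false there. This is the first violation.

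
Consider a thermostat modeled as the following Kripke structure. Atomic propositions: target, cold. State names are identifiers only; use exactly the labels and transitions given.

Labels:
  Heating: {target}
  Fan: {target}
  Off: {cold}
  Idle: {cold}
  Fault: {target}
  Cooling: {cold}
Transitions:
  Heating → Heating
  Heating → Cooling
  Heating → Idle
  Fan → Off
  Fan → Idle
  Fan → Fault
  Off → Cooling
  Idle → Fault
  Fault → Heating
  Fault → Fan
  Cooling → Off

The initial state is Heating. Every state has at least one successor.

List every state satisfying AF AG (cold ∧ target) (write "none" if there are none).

States satisfying AG (cold ∧ target): ∅.
States satisfying AF AG (cold ∧ target): ∅.

none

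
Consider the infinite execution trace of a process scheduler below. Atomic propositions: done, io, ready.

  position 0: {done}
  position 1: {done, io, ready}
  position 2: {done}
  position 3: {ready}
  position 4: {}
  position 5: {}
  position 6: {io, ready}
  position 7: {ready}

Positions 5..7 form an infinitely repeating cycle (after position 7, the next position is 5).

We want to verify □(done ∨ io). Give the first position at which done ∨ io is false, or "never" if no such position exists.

3

Check done ∨ io at each position in order: 0 ✓, 1 ✓, 2 ✓.
At position 3 the labels are {ready}, so done ∨ io is false there. This is the first violation.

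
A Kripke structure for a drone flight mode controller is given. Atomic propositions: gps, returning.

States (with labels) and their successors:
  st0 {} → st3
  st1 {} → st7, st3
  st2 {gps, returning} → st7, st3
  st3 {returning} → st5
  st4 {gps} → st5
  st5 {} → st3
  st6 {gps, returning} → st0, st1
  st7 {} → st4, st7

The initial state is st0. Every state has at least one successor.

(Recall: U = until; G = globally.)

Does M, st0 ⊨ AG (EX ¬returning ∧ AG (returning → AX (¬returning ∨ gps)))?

No

States satisfying AG (EX ¬returning ∧ AG (returning → AX (¬returning ∨ gps))): ∅.
st0 is reachable from st0 and violates EX ¬returning ∧ AG (returning → AX (¬returning ∨ gps)), so AG fails at st0.
st0 ∉ Sat(AG (EX ¬returning ∧ AG (returning → AX (¬returning ∨ gps)))).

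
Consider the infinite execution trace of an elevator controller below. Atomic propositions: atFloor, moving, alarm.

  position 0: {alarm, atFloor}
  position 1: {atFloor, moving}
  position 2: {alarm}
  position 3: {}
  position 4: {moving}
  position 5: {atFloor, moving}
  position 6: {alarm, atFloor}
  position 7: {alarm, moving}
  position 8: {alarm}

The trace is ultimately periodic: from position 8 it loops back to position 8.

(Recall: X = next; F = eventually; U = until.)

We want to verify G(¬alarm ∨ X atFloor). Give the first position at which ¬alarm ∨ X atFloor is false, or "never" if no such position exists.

Check ¬alarm ∨ X atFloor at each position in order: 0 ✓, 1 ✓.
At position 2 the labels are {alarm} and the next position 3 has {}, so ¬alarm ∨ X atFloor is false there. This is the first violation.

2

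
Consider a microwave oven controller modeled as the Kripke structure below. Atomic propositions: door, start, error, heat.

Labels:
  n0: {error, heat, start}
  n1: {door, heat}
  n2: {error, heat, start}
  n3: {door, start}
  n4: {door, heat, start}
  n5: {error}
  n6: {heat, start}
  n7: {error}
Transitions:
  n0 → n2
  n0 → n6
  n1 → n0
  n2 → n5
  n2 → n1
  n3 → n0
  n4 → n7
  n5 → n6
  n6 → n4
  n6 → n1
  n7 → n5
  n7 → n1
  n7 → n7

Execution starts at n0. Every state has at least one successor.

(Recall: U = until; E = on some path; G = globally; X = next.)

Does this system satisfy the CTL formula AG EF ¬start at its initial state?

Yes

States satisfying EF ¬start: {n0, n1, n2, n3, n4, n5, n6, n7}.
States satisfying AG EF ¬start: {n0, n1, n2, n3, n4, n5, n6, n7}.
Every state reachable from n0 satisfies EF ¬start.
n0 ∈ Sat(AG EF ¬start).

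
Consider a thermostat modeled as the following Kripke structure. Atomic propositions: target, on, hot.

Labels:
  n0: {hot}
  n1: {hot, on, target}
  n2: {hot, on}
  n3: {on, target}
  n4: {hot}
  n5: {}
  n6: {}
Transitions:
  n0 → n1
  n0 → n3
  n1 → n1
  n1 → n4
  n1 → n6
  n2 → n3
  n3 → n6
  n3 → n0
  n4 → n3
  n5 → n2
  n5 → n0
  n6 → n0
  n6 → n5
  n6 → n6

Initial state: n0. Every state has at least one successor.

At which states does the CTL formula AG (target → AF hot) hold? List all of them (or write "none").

none

States satisfying target → AF hot: {n0, n1, n2, n4, n5, n6}.
States satisfying AG (target → AF hot): ∅.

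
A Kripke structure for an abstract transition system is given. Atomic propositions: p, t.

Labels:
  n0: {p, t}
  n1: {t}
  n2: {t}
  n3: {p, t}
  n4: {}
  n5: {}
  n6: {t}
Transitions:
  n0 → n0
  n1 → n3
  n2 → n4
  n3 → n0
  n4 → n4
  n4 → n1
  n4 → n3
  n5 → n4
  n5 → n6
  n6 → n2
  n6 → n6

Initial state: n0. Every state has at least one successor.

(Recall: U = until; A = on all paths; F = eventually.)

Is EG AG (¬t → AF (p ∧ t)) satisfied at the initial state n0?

States satisfying AG (¬t → AF (p ∧ t)): {n0, n1, n3}.
States satisfying EG AG (¬t → AF (p ∧ t)): {n0, n1, n3}.
n0 ∈ Sat(EG AG (¬t → AF (p ∧ t))).

Satisfied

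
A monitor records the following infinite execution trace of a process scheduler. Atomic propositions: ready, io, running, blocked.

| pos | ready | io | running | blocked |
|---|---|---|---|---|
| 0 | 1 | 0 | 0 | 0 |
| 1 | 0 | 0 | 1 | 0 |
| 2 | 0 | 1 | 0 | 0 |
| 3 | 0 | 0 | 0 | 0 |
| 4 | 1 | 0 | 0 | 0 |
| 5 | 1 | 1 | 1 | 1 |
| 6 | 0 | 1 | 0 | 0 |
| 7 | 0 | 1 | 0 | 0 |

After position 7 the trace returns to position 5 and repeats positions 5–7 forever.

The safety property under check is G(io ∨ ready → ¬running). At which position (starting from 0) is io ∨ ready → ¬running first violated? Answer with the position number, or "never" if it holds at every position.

5

Check io ∨ ready → ¬running at each position in order: 0 ✓, 1 ✓, 2 ✓, 3 ✓, 4 ✓.
At position 5 the labels are {blocked, io, ready, running}, so io ∨ ready → ¬running is false there. This is the first violation.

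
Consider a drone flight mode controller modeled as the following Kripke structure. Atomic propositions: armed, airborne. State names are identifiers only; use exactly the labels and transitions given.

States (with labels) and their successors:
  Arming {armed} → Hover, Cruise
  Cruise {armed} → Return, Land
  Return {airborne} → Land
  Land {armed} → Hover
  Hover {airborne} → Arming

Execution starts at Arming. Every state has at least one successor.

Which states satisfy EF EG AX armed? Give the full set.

States satisfying EG AX armed: ∅.
States satisfying EF EG AX armed: ∅.

none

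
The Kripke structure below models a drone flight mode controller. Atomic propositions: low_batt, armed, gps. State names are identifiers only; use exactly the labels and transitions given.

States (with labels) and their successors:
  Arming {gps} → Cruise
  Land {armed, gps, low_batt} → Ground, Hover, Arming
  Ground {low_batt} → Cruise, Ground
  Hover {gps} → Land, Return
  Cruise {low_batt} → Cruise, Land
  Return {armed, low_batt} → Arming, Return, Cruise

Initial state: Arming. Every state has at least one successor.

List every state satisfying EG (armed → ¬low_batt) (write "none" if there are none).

States satisfying armed → ¬low_batt: {Arming, Ground, Hover, Cruise}.
States satisfying EG (armed → ¬low_batt): {Arming, Ground, Cruise}.

{Arming, Ground, Cruise}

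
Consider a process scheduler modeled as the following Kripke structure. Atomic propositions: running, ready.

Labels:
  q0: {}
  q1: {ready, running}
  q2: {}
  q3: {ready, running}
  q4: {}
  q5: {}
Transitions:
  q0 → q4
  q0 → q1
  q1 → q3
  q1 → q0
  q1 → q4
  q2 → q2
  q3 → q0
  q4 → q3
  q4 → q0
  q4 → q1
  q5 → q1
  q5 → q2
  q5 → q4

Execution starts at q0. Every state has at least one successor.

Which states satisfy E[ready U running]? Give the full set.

{q1, q3}

States satisfying ready: {q1, q3}.
States satisfying running: {q1, q3}.
States satisfying E[ready U running]: {q1, q3}.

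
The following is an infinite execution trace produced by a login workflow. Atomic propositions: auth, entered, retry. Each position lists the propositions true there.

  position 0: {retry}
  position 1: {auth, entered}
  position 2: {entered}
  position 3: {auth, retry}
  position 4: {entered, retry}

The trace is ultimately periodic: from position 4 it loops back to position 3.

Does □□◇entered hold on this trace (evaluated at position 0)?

Satisfied

□◇entered holds at every position 0..4, and those are all positions ever visited, so □□◇entered holds.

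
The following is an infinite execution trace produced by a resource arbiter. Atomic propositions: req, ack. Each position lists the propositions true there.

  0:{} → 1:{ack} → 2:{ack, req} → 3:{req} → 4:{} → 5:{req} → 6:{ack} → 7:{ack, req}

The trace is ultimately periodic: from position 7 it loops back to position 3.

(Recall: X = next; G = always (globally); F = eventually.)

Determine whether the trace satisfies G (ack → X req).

Yes

ack → X req holds at every position 0..7, and those are all positions ever visited, so G (ack → X req) holds.
Positions where ack holds: 1, 2, 6, 7.
Check X req at each: 1→ok, 2→ok, 6→ok, 7→ok.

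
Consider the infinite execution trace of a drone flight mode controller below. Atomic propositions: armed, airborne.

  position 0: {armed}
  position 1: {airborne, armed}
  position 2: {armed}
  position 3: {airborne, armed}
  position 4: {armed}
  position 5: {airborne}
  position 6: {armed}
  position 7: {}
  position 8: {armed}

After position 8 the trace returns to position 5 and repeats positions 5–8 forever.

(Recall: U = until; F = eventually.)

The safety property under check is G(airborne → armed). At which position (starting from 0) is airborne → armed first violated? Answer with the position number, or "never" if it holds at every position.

5

Check airborne → armed at each position in order: 0 ✓, 1 ✓, 2 ✓, 3 ✓, 4 ✓.
At position 5 the labels are {airborne}, so airborne → armed is false there. This is the first violation.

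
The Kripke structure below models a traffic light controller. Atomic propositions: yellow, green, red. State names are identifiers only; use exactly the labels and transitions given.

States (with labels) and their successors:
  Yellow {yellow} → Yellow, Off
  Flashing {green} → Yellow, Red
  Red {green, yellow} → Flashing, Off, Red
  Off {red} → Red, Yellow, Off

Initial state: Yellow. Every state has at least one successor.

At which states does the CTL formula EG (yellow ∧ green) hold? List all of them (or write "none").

{Red}

States satisfying yellow ∧ green: {Red}.
States satisfying EG (yellow ∧ green): {Red}.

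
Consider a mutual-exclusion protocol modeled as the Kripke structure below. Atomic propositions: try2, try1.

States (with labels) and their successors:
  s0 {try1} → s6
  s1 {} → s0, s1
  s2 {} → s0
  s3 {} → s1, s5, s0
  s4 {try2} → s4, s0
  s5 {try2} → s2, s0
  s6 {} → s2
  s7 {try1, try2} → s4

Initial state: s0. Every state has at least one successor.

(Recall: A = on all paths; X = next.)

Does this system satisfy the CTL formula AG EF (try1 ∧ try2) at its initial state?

States satisfying EF (try1 ∧ try2): {s7}.
States satisfying AG EF (try1 ∧ try2): ∅.
s0 is reachable from s0 and violates EF (try1 ∧ try2), so AG fails at s0.
s0 ∉ Sat(AG EF (try1 ∧ try2)).

Does not hold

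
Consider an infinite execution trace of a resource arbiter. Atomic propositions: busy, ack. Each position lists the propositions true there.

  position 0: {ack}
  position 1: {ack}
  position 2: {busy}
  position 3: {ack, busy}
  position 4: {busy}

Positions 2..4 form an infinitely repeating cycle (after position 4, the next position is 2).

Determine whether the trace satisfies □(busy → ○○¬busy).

No

busy → ○○¬busy must hold at every position from 0 onward. It fails at position 2, so □(busy → ○○¬busy) is false.
Positions where busy holds: 2, 3, 4.
Check ○○¬busy at each: 2→fails, 3→fails, 4→fails.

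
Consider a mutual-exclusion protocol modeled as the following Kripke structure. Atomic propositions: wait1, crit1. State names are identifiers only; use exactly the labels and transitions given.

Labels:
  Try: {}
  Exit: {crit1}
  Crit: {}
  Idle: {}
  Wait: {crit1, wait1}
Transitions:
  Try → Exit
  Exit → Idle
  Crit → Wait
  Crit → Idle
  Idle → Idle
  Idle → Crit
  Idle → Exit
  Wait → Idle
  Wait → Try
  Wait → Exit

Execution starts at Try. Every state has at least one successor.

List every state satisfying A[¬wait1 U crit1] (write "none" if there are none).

States satisfying ¬wait1: {Try, Exit, Crit, Idle}.
States satisfying crit1: {Exit, Wait}.
States satisfying A[¬wait1 U crit1]: {Try, Exit, Wait}.

{Try, Exit, Wait}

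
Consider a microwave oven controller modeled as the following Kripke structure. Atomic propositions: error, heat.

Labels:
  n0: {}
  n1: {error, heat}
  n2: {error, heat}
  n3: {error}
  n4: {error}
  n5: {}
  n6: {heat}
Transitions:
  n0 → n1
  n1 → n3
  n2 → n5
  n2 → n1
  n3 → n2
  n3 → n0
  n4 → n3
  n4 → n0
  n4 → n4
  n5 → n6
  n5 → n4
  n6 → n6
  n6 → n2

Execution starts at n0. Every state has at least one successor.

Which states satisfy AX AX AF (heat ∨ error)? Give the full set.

{n0, n1, n2, n3, n4, n5, n6}

States satisfying AX AF (heat ∨ error): {n0, n1, n2, n3, n4, n5, n6}.
States satisfying AX AX AF (heat ∨ error): {n0, n1, n2, n3, n4, n5, n6}.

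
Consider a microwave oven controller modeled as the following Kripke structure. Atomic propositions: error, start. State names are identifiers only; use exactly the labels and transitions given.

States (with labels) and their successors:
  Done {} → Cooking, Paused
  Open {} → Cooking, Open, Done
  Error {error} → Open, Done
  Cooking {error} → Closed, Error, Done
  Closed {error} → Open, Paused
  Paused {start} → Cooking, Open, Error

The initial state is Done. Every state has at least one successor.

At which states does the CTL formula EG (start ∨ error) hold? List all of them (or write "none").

States satisfying start ∨ error: {Error, Cooking, Closed, Paused}.
States satisfying EG (start ∨ error): {Cooking, Closed, Paused}.

{Cooking, Closed, Paused}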